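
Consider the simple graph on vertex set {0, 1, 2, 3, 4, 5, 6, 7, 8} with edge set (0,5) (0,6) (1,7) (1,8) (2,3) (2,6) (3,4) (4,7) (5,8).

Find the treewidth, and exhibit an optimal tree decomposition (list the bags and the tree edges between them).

Treewidth 2.
Bags: B1 = {0, 5, 6}  B2 = {2, 5, 6}  B3 = {2, 3, 5}  B4 = {3, 4, 5}  B5 = {4, 5, 7}  B6 = {1, 5, 7}  B7 = {1, 5, 8}
Tree: B1–B2, B2–B3, B3–B4, B4–B5, B5–B6, B6–B7

The largest bag has 3 vertices, giving width 2; this decomposition certifies tw(G) ≤ 2. For the lower bound, G contains the cycle 5–0–6–2–3–4–7–1–8–5, so G is not a forest; only forests have treewidth ≤ 1, hence tw(G) ≥ 2. The upper and lower bounds meet at 2, so that is the treewidth.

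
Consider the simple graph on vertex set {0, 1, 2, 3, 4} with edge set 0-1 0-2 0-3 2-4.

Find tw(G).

A width-1 tree decomposition is:
Bags: B1 = {0, 1}  B2 = {0, 2}  B3 = {2, 4}  B4 = {0, 3}
Tree: B1–B2, B2–B3, B1–B4
Each bag holds 2 vertices, so the decomposition has width 1, which upper-bounds the treewidth. Any graph with an edge has treewidth ≥ 1, and G has the edge 0–1. The upper and lower bounds meet at 1, so that is the treewidth.

1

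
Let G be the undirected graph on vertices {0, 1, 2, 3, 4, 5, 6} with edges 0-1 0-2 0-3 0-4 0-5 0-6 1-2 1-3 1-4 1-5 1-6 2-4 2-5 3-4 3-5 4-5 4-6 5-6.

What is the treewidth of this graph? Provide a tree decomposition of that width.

Treewidth 4.
One optimal decomposition is:
Bags: B1 = {0, 1, 4, 5, 6}  B2 = {0, 1, 2, 4, 5}  B3 = {0, 1, 3, 4, 5}
Tree: B1–B2, B1–B3

The largest bag has 5 vertices, giving width 4; this decomposition certifies tw(G) ≤ 4. For the lower bound, the 5 vertices {0, 1, 2, 4, 5} are pairwise adjacent, and any tree decomposition puts a clique entirely inside one bag — forcing width ≥ 4. Combining the bounds, tw(G) = 4.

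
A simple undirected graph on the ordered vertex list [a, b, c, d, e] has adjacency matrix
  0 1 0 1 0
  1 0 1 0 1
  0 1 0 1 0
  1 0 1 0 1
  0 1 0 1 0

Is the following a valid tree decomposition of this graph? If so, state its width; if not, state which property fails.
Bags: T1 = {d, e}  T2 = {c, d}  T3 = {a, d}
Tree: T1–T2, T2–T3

A tree decomposition must satisfy three properties: every vertex lies in some bag; for every edge, both endpoints lie together in some bag; and for every vertex, the bags containing it form a connected subtree. Here vertex b appears in no bag, so the decomposition is invalid.

No — vertex b appears in no bag.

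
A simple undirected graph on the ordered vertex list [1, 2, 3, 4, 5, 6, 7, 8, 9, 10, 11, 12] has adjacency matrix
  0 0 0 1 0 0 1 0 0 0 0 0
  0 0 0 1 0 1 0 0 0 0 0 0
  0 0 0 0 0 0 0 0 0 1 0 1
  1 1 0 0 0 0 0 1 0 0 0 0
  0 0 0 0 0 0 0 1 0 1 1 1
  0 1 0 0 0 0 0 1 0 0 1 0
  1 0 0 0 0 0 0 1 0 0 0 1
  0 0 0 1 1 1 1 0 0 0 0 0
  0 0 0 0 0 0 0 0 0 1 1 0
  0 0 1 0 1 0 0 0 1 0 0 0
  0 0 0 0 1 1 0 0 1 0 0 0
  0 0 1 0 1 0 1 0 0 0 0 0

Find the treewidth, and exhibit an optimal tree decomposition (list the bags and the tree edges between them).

Treewidth 3.
Bags: B1 = {1, 2, 4, 6}  B2 = {1, 4, 6, 8}  B3 = {1, 6, 7, 8}  B4 = {6, 7, 8, 11}  B5 = {5, 7, 8, 11}  B6 = {5, 7, 11, 12}  B7 = {5, 9, 11, 12}  B8 = {5, 9, 10, 12}  B9 = {3, 9, 10, 12}
Tree: B1–B2, B2–B3, B3–B4, B4–B5, B5–B6, B6–B7, B7–B8, B8–B9

Every bag has size at most 4, so the width is 4 − 1 = 3 and tw(G) ≤ 3. For the lower bound: the 4 vertex sets {1,2,4}, {6}, {8}, {5,7,11,12} are disjoint, each induces a connected subgraph, and every pair is joined by at least one edge of G. Contracting each set to a single vertex therefore yields K_{4} as a minor, and since treewidth is minor-monotone, tw(G) ≥ tw(K_{4}) = 3. Hence tw(G) = 3 exactly.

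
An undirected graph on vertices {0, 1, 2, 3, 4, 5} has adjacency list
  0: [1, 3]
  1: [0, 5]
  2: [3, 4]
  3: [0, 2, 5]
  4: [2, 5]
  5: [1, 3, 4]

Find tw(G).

2

A width-2 tree decomposition is:
Bags: B1 = {0, 1, 3}  B2 = {1, 3, 5}  B3 = {2, 3, 5}  B4 = {2, 4, 5}
Tree: B1–B2, B2–B3, B3–B4
The largest bag has 3 vertices, giving width 2; this decomposition certifies tw(G) ≤ 2. Since 0–1–5–3–0 is a cycle in G, G is not acyclic. Forests are exactly the graphs of treewidth ≤ 1, so tw(G) ≥ 2. Combining the bounds, tw(G) = 2.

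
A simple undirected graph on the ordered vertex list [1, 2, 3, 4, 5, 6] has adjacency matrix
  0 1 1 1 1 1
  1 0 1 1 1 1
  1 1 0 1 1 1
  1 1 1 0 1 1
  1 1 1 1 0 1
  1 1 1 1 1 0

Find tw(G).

5

A width-5 tree decomposition is:
Bags: B1 = {1, 2, 3, 4, 5, 6}
Tree: (single bag)
A single bag containing all 6 vertices is trivially a valid decomposition of width 5. Conversely, {1, 2, 3, 4, 5, 6} is a clique of size 6, and the vertices of any clique must share a bag in every tree decomposition; so some bag has ≥ 6 vertices and tw(G) ≥ 5. Combining the bounds, tw(G) = 5.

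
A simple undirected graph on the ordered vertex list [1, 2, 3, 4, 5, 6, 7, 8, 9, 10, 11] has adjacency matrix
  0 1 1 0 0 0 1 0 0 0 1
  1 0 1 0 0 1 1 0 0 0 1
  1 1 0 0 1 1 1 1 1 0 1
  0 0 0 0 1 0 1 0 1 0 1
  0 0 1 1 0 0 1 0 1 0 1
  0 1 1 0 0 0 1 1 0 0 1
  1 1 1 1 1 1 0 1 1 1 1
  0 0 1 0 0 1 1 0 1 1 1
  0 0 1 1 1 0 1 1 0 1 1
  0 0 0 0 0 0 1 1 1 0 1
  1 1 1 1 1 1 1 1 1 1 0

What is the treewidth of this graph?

A width-4 tree decomposition is:
Bags: B1 = {3, 5, 7, 9, 11}  B2 = {3, 7, 8, 9, 11}  B3 = {7, 8, 9, 10, 11}  B4 = {3, 6, 7, 8, 11}  B5 = {2, 3, 6, 7, 11}  B6 = {4, 5, 7, 9, 11}  B7 = {1, 2, 3, 7, 11}
Tree: B1–B2, B2–B3, B2–B4, B4–B5, B1–B6, B5–B7
Every bag has size at most 5, so the width is 5 − 1 = 4 and tw(G) ≤ 4. Conversely, {7, 8, 9, 10, 11} is a clique of size 5, and the vertices of any clique must share a bag in every tree decomposition; so some bag has ≥ 5 vertices and tw(G) ≥ 4. The upper and lower bounds meet at 4, so that is the treewidth.

4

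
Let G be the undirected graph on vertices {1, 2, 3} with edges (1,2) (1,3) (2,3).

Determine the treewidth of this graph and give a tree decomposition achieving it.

Treewidth 2.
One such decomposition:
Bags: B1 = {1, 2, 3}
Tree: (single bag)

With just one bag of size 3, the width is 3 − 1 = 2, so tw(G) ≤ 2. On the other hand G contains the 3-clique {1, 2, 3}. A clique must lie in a single bag of any decomposition, so no decomposition can have width below 2. Combining the bounds, tw(G) = 2.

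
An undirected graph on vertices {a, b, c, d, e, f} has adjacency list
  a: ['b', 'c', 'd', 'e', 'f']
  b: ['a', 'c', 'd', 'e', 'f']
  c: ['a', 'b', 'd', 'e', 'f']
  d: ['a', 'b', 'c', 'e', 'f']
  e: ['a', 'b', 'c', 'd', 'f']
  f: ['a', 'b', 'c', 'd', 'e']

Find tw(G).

A width-5 tree decomposition is:
Bags: B1 = {a, b, c, d, e, f}
Tree: (single bag)
With just one bag of size 6, the width is 6 − 1 = 5, so tw(G) ≤ 5. On the other hand G contains the 6-clique {a, b, c, d, e, f}. A clique must lie in a single bag of any decomposition, so no decomposition can have width below 5. Therefore the treewidth is 5.

5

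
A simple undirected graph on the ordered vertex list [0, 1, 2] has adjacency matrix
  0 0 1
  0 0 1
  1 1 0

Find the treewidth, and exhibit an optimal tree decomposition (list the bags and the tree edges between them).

Each bag holds 2 vertices, so the decomposition has width 1, which upper-bounds the treewidth. G has an edge, so its treewidth is at least 1. Therefore the treewidth is 1.

Treewidth 1.
One optimal decomposition is:
Bags: B1 = {0, 2}  B2 = {1, 2}
Tree: B1–B2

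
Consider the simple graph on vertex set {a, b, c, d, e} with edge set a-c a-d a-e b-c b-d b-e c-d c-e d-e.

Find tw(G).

3

A width-3 tree decomposition is:
Bags: B1 = {a, c, d, e}  B2 = {b, c, d, e}
Tree: B1–B2
The largest bag has 4 vertices, giving width 3; this decomposition certifies tw(G) ≤ 3. Conversely, {a, c, d, e} is a clique of size 4, and the vertices of any clique must share a bag in every tree decomposition; so some bag has ≥ 4 vertices and tw(G) ≥ 3. Therefore the treewidth is 3.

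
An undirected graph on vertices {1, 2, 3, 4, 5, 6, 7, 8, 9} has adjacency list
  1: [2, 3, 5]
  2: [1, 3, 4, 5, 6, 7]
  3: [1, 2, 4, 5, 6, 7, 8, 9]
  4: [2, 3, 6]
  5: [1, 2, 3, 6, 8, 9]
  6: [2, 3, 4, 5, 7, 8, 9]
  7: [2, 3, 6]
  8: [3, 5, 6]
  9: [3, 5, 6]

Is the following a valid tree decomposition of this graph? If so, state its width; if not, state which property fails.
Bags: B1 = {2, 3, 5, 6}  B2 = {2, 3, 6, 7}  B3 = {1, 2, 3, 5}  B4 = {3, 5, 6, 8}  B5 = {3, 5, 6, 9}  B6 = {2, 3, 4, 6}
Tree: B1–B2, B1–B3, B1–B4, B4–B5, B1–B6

Checking the three conditions: (i) the bags cover all of {1, 2, 3, 4, 5, 6, 7, 8, 9}; (ii) for each edge, some bag contains both endpoints; (iii) the bags containing any fixed vertex form a subtree. All hold, so the decomposition is valid with width 4 − 1 = 3.

Yes; width 3.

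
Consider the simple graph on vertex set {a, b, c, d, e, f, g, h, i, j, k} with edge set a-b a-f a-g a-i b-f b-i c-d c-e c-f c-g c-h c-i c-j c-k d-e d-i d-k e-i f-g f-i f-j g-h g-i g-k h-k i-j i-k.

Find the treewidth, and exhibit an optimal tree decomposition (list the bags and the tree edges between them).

Treewidth 3.
One optimal decomposition is:
Bags: B1 = {c, d, i, k}  B2 = {c, g, i, k}  B3 = {c, f, g, i}  B4 = {c, f, i, j}  B5 = {a, f, g, i}  B6 = {c, d, e, i}  B7 = {a, b, f, i}  B8 = {c, g, h, k}
Tree: B1–B2, B2–B3, B3–B4, B3–B5, B1–B6, B5–B7, B2–B8

Each bag holds 4 vertices, so the decomposition has width 3, which upper-bounds the treewidth. For the lower bound, the 4 vertices {c, g, h, k} are pairwise adjacent, and any tree decomposition puts a clique entirely inside one bag — forcing width ≥ 3. Therefore the treewidth is 3.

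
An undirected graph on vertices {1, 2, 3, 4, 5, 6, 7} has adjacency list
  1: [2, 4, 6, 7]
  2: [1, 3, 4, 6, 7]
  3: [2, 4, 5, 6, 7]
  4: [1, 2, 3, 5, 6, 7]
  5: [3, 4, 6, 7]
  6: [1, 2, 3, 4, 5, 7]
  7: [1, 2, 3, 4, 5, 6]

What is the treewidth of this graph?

4

A width-4 tree decomposition is:
Bags: B1 = {2, 3, 4, 6, 7}  B2 = {3, 4, 5, 6, 7}  B3 = {1, 2, 4, 6, 7}
Tree: B1–B2, B1–B3
Every bag has size at most 5, so the width is 5 − 1 = 4 and tw(G) ≤ 4. For the lower bound, the 5 vertices {1, 2, 4, 6, 7} are pairwise adjacent, and any tree decomposition puts a clique entirely inside one bag — forcing width ≥ 4. Hence tw(G) = 4 exactly.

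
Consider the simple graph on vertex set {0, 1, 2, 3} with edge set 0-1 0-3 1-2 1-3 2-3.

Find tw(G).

2

A width-2 tree decomposition is:
Bags: B1 = {1, 2, 3}  B2 = {0, 1, 3}
Tree: B1–B2
Each bag holds 3 vertices, so the decomposition has width 2, which upper-bounds the treewidth. Conversely, {0, 1, 3} is a clique of size 3, and the vertices of any clique must share a bag in every tree decomposition; so some bag has ≥ 3 vertices and tw(G) ≥ 2. Therefore the treewidth is 2.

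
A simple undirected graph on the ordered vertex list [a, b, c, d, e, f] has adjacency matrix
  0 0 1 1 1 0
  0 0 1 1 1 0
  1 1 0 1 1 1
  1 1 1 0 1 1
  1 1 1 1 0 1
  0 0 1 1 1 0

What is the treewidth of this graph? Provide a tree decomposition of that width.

Each bag holds 4 vertices, so the decomposition has width 3, which upper-bounds the treewidth. Conversely, {a, c, d, e} is a clique of size 4, and the vertices of any clique must share a bag in every tree decomposition; so some bag has ≥ 4 vertices and tw(G) ≥ 3. Combining the bounds, tw(G) = 3.

Treewidth 3.
One optimal decomposition is:
Bags: B1 = {c, d, e, f}  B2 = {a, c, d, e}  B3 = {b, c, d, e}
Tree: B1–B2, B1–B3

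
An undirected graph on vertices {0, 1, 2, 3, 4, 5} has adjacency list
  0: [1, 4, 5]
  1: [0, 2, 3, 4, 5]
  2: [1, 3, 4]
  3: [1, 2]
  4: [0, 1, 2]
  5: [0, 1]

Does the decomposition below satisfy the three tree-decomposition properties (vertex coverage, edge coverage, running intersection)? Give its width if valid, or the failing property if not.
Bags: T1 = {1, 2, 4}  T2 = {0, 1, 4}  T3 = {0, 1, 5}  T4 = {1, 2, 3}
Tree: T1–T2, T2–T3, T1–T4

Yes; width 2.

Every vertex of G appears in some bag (union = {0, 1, 2, 3, 4, 5}); every edge is covered by a bag; and for each vertex v the set of bags containing v is connected in the bag tree. The decomposition is therefore valid. The largest bag has 3 vertices, so the width is 2.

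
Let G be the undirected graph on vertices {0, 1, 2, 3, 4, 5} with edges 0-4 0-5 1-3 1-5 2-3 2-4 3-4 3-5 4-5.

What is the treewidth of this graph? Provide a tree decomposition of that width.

Treewidth 2.
One optimal decomposition is:
Bags: B1 = {1, 3, 5}  B2 = {3, 4, 5}  B3 = {0, 4, 5}  B4 = {2, 3, 4}
Tree: B1–B2, B2–B3, B2–B4

Each bag holds 3 vertices, so the decomposition has width 2, which upper-bounds the treewidth. On the other hand G contains the 3-clique {0, 4, 5}. A clique must lie in a single bag of any decomposition, so no decomposition can have width below 2. Hence tw(G) = 2 exactly.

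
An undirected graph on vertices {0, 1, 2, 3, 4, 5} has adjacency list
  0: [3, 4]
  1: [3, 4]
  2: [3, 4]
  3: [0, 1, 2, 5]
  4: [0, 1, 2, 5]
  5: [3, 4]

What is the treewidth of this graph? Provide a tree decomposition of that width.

Each bag holds 3 vertices, so the decomposition has width 2, which upper-bounds the treewidth. The edges 1–4–5–3–1 form a cycle, so G is not a tree and its treewidth is at least 2. Hence tw(G) = 2 exactly.

Treewidth 2.
Bags: B1 = {1, 3, 4}  B2 = {3, 4, 5}  B3 = {2, 3, 4}  B4 = {0, 3, 4}
Tree: B1–B2, B2–B3, B3–B4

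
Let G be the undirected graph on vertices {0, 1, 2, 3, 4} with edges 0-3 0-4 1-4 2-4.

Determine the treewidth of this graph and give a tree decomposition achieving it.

Treewidth 1.
One optimal decomposition is:
Bags: B1 = {1, 4}  B2 = {2, 4}  B3 = {0, 4}  B4 = {0, 3}
Tree: B1–B2, B1–B3, B3–B4

Each bag holds 2 vertices, so the decomposition has width 1, which upper-bounds the treewidth. G has an edge, so its treewidth is at least 1. Hence tw(G) = 1 exactly.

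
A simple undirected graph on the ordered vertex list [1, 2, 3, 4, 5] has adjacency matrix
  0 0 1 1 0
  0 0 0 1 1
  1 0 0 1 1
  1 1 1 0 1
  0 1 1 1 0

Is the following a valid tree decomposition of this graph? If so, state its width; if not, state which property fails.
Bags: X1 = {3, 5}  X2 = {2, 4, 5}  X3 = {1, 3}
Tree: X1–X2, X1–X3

No — edge (4,3) lies in no bag.

A tree decomposition must satisfy three properties: every vertex lies in some bag; for every edge, both endpoints lie together in some bag; and for every vertex, the bags containing it form a connected subtree. Here edge (4,3) lies in no bag, so the decomposition is invalid.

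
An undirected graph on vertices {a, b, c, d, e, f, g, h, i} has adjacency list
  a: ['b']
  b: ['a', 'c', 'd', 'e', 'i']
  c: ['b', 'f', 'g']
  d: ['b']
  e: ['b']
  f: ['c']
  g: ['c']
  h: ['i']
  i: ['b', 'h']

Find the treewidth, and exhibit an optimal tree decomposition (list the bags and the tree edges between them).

The largest bag has 2 vertices, giving width 1; this decomposition certifies tw(G) ≤ 1. G has an edge, so its treewidth is at least 1. Hence tw(G) = 1 exactly.

Treewidth 1.
One such decomposition:
Bags: B1 = {b, i}  B2 = {b, c}  B3 = {c, g}  B4 = {b, d}  B5 = {h, i}  B6 = {b, e}  B7 = {c, f}  B8 = {a, b}
Tree: B1–B2, B2–B3, B1–B4, B1–B5, B1–B6, B3–B7, B2–B8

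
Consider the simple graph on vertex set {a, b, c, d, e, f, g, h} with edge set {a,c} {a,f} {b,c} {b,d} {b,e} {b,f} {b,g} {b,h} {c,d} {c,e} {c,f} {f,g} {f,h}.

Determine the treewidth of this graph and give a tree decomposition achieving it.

Treewidth 2.
Bags: B1 = {b, f, g}  B2 = {b, c, f}  B3 = {b, c, d}  B4 = {b, c, e}  B5 = {b, f, h}  B6 = {a, c, f}
Tree: B1–B2, B2–B3, B3–B4, B2–B5, B2–B6

Every bag has size at most 3, so the width is 3 − 1 = 2 and tw(G) ≤ 2. On the other hand G contains the 3-clique {a, c, f}. A clique must lie in a single bag of any decomposition, so no decomposition can have width below 2. Hence tw(G) = 2 exactly.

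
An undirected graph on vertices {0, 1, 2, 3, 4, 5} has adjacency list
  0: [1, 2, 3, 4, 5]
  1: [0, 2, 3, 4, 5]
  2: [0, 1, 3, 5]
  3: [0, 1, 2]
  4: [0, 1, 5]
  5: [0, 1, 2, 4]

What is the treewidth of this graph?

A width-3 tree decomposition is:
Bags: B1 = {0, 1, 2, 5}  B2 = {0, 1, 2, 3}  B3 = {0, 1, 4, 5}
Tree: B1–B2, B1–B3
Every bag has size at most 4, so the width is 4 − 1 = 3 and tw(G) ≤ 3. Conversely, {0, 1, 2, 3} is a clique of size 4, and the vertices of any clique must share a bag in every tree decomposition; so some bag has ≥ 4 vertices and tw(G) ≥ 3. The upper and lower bounds meet at 3, so that is the treewidth.

3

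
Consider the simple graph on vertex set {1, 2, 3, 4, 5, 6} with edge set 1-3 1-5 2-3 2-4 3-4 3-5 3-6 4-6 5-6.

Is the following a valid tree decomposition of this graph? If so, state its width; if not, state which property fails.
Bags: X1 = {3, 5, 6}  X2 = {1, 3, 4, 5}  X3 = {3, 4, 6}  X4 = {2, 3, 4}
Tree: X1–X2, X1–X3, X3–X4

No — bags containing vertex 4 are not connected in the tree.

A tree decomposition must satisfy three properties: every vertex lies in some bag; for every edge, both endpoints lie together in some bag; and for every vertex, the bags containing it form a connected subtree. Here bags containing vertex 4 are not connected in the tree, so the decomposition is invalid.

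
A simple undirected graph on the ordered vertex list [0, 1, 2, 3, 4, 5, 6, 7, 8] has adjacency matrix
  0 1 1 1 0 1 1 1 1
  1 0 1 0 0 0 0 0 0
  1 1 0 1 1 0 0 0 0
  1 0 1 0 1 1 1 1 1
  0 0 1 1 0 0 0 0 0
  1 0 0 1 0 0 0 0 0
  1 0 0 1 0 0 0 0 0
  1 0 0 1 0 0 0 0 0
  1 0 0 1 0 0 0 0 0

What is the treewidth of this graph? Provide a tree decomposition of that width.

Each bag holds 3 vertices, so the decomposition has width 2, which upper-bounds the treewidth. Conversely, {0, 1, 2} is a clique of size 3, and the vertices of any clique must share a bag in every tree decomposition; so some bag has ≥ 3 vertices and tw(G) ≥ 2. The upper and lower bounds meet at 2, so that is the treewidth.

Treewidth 2.
Bags: B1 = {0, 2, 3}  B2 = {0, 1, 2}  B3 = {0, 3, 8}  B4 = {2, 3, 4}  B5 = {0, 3, 7}  B6 = {0, 3, 5}  B7 = {0, 3, 6}
Tree: B1–B2, B1–B3, B1–B4, B1–B5, B3–B6, B1–B7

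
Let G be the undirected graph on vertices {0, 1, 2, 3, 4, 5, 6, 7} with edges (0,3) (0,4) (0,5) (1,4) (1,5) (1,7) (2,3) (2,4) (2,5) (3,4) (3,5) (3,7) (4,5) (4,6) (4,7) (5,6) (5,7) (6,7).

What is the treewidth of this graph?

3

A width-3 tree decomposition is:
Bags: B1 = {3, 4, 5, 7}  B2 = {0, 3, 4, 5}  B3 = {2, 3, 4, 5}  B4 = {1, 4, 5, 7}  B5 = {4, 5, 6, 7}
Tree: B1–B2, B1–B3, B1–B4, B4–B5
Each bag holds 4 vertices, so the decomposition has width 3, which upper-bounds the treewidth. Conversely, {1, 4, 5, 7} is a clique of size 4, and the vertices of any clique must share a bag in every tree decomposition; so some bag has ≥ 4 vertices and tw(G) ≥ 3. Therefore the treewidth is 3.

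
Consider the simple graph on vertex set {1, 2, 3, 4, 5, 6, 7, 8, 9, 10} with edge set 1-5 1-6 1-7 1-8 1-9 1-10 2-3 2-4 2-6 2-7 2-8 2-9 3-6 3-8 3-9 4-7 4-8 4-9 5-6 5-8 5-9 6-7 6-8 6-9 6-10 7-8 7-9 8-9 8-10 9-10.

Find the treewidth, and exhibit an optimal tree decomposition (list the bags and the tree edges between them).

Treewidth 4.
One optimal decomposition is:
Bags: B1 = {1, 6, 8, 9, 10}  B2 = {1, 6, 7, 8, 9}  B3 = {2, 6, 7, 8, 9}  B4 = {2, 4, 7, 8, 9}  B5 = {2, 3, 6, 8, 9}  B6 = {1, 5, 6, 8, 9}
Tree: B1–B2, B2–B3, B3–B4, B3–B5, B2–B6

Every bag has size at most 5, so the width is 5 − 1 = 4 and tw(G) ≤ 4. For the lower bound, the 5 vertices {2, 4, 7, 8, 9} are pairwise adjacent, and any tree decomposition puts a clique entirely inside one bag — forcing width ≥ 4. Combining the bounds, tw(G) = 4.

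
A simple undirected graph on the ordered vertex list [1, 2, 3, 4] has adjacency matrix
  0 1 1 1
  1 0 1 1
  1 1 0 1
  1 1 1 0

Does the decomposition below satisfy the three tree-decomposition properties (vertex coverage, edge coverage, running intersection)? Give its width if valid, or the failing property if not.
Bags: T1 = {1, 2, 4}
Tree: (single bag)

No — vertex 3 appears in no bag.

A tree decomposition must satisfy three properties: every vertex lies in some bag; for every edge, both endpoints lie together in some bag; and for every vertex, the bags containing it form a connected subtree. Here vertex 3 appears in no bag, so the decomposition is invalid.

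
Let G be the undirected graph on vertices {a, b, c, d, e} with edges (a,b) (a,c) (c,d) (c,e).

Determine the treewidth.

A width-1 tree decomposition is:
Bags: B1 = {c, d}  B2 = {c, e}  B3 = {a, c}  B4 = {a, b}
Tree: B1–B2, B1–B3, B3–B4
The largest bag has 2 vertices, giving width 1; this decomposition certifies tw(G) ≤ 1. G has an edge, so its treewidth is at least 1. The upper and lower bounds meet at 1, so that is the treewidth.

1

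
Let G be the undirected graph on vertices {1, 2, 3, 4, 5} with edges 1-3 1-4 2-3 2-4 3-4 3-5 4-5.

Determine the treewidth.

2

A width-2 tree decomposition is:
Bags: B1 = {2, 3, 4}  B2 = {3, 4, 5}  B3 = {1, 3, 4}
Tree: B1–B2, B1–B3
Every bag has size at most 3, so the width is 3 − 1 = 2 and tw(G) ≤ 2. Conversely, {1, 3, 4} is a clique of size 3, and the vertices of any clique must share a bag in every tree decomposition; so some bag has ≥ 3 vertices and tw(G) ≥ 2. Combining the bounds, tw(G) = 2.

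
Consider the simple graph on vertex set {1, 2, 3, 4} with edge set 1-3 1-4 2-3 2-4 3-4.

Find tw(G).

A width-2 tree decomposition is:
Bags: B1 = {2, 3, 4}  B2 = {1, 3, 4}
Tree: B1–B2
Each bag holds 3 vertices, so the decomposition has width 2, which upper-bounds the treewidth. For the lower bound, the 3 vertices {1, 3, 4} are pairwise adjacent, and any tree decomposition puts a clique entirely inside one bag — forcing width ≥ 2. Combining the bounds, tw(G) = 2.

2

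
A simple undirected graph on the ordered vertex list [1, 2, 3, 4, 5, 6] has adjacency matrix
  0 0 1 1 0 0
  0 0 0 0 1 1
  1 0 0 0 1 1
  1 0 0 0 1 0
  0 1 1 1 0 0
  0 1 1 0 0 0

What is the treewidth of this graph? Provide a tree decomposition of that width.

Treewidth 2.
One optimal decomposition is:
Bags: B1 = {1, 3, 4}  B2 = {3, 4, 5}  B3 = {3, 5, 6}  B4 = {2, 5, 6}
Tree: B1–B2, B2–B3, B3–B4

The largest bag has 3 vertices, giving width 2; this decomposition certifies tw(G) ≤ 2. For the lower bound, G contains the cycle 1–4–5–3–1, so G is not a forest; only forests have treewidth ≤ 1, hence tw(G) ≥ 2. Therefore the treewidth is 2.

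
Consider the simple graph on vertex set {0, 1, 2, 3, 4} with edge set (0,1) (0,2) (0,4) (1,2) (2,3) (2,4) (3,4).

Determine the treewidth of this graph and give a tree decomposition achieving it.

The largest bag has 3 vertices, giving width 2; this decomposition certifies tw(G) ≤ 2. On the other hand G contains the 3-clique {0, 1, 2}. A clique must lie in a single bag of any decomposition, so no decomposition can have width below 2. The upper and lower bounds meet at 2, so that is the treewidth.

Treewidth 2.
Bags: B1 = {0, 2, 4}  B2 = {2, 3, 4}  B3 = {0, 1, 2}
Tree: B1–B2, B1–B3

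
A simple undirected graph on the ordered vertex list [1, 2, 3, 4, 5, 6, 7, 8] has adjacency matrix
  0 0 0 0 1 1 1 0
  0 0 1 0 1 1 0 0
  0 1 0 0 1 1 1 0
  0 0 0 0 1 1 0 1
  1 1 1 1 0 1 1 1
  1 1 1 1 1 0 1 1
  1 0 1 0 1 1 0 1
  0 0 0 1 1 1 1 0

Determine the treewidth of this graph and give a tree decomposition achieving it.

Every bag has size at most 4, so the width is 4 − 1 = 3 and tw(G) ≤ 3. For the lower bound, the 4 vertices {2, 3, 5, 6} are pairwise adjacent, and any tree decomposition puts a clique entirely inside one bag — forcing width ≥ 3. The upper and lower bounds meet at 3, so that is the treewidth.

Treewidth 3.
Bags: B1 = {5, 6, 7, 8}  B2 = {3, 5, 6, 7}  B3 = {1, 5, 6, 7}  B4 = {4, 5, 6, 8}  B5 = {2, 3, 5, 6}
Tree: B1–B2, B2–B3, B1–B4, B2–B5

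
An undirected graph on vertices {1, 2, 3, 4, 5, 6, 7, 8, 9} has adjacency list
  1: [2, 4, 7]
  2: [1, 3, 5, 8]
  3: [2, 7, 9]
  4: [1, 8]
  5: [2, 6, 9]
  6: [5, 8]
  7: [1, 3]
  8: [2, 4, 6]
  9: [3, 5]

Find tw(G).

A width-3 tree decomposition is:
Bags: B1 = {1, 4, 6, 8}  B2 = {1, 2, 6, 8}  B3 = {1, 2, 5, 6}  B4 = {1, 2, 5, 7}  B5 = {2, 3, 5, 7}  B6 = {3, 5, 7, 9}
Tree: B1–B2, B2–B3, B3–B4, B4–B5, B5–B6
Every bag has size at most 4, so the width is 4 − 1 = 3 and tw(G) ≤ 3. For the lower bound: the 4 vertex sets {4,6,8}, {1}, {2}, {3,5,7,9} are disjoint, each induces a connected subgraph, and every pair is joined by at least one edge of G. Contracting each set to a single vertex therefore yields K_{4} as a minor, and since treewidth is minor-monotone, tw(G) ≥ tw(K_{4}) = 3. Therefore the treewidth is 3.

3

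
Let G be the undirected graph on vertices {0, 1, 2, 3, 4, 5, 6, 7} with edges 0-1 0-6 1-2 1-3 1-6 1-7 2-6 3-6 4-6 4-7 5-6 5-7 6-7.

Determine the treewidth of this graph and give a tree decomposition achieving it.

Treewidth 2.
One optimal decomposition is:
Bags: B1 = {1, 3, 6}  B2 = {1, 6, 7}  B3 = {4, 6, 7}  B4 = {5, 6, 7}  B5 = {1, 2, 6}  B6 = {0, 1, 6}
Tree: B1–B2, B2–B3, B2–B4, B1–B5, B1–B6

The largest bag has 3 vertices, giving width 2; this decomposition certifies tw(G) ≤ 2. Conversely, {0, 1, 6} is a clique of size 3, and the vertices of any clique must share a bag in every tree decomposition; so some bag has ≥ 3 vertices and tw(G) ≥ 2. The upper and lower bounds meet at 2, so that is the treewidth.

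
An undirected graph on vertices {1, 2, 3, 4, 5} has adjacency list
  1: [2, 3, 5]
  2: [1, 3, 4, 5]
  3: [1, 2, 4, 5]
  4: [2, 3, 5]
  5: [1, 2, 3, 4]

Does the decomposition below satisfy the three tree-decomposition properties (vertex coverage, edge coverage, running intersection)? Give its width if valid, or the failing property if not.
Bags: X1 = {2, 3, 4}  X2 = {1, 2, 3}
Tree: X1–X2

A tree decomposition must satisfy three properties: every vertex lies in some bag; for every edge, both endpoints lie together in some bag; and for every vertex, the bags containing it form a connected subtree. Here vertex 5 appears in no bag, so the decomposition is invalid.

No — vertex 5 appears in no bag.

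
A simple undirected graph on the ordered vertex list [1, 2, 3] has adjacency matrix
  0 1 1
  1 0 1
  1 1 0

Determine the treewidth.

A width-2 tree decomposition is:
Bags: B1 = {1, 2, 3}
Tree: (single bag)
A single bag containing all 3 vertices is trivially a valid decomposition of width 2. Conversely, {1, 2, 3} is a clique of size 3, and the vertices of any clique must share a bag in every tree decomposition; so some bag has ≥ 3 vertices and tw(G) ≥ 2. Combining the bounds, tw(G) = 2.

2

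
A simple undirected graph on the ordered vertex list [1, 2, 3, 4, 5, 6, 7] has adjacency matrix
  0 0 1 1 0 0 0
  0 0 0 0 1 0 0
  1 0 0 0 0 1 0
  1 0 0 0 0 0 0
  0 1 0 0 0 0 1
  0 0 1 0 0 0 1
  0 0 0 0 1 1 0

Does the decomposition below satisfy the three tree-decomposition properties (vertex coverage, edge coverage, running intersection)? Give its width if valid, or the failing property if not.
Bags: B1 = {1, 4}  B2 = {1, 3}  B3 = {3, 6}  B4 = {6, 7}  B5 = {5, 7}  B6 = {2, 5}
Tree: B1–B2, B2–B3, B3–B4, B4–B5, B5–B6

Yes; width 1.

Checking the three conditions: (i) the bags cover all of {1, 2, 3, 4, 5, 6, 7}; (ii) for each edge, some bag contains both endpoints; (iii) the bags containing any fixed vertex form a subtree. All hold, so the decomposition is valid with width 2 − 1 = 1.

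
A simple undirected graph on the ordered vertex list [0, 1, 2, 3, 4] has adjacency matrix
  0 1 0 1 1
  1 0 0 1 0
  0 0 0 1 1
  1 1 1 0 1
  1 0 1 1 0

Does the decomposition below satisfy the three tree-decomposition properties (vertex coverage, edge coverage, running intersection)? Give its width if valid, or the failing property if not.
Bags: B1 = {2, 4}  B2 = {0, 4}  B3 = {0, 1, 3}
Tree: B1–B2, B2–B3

No — edge (2,3) lies in no bag.

A tree decomposition must satisfy three properties: every vertex lies in some bag; for every edge, both endpoints lie together in some bag; and for every vertex, the bags containing it form a connected subtree. Here edge (2,3) lies in no bag, so the decomposition is invalid.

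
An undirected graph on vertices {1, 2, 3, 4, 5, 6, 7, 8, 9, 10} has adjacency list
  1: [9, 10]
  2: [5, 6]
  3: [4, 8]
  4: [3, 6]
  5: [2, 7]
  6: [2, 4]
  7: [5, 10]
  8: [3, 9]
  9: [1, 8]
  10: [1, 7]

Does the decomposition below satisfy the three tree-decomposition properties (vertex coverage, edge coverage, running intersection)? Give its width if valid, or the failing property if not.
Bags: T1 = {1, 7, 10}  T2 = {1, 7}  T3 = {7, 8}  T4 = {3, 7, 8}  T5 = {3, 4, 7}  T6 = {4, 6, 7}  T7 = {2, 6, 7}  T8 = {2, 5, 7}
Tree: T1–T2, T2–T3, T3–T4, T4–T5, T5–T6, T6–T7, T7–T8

A tree decomposition must satisfy three properties: every vertex lies in some bag; for every edge, both endpoints lie together in some bag; and for every vertex, the bags containing it form a connected subtree. Here vertex 9 appears in no bag, so the decomposition is invalid.

No — vertex 9 appears in no bag.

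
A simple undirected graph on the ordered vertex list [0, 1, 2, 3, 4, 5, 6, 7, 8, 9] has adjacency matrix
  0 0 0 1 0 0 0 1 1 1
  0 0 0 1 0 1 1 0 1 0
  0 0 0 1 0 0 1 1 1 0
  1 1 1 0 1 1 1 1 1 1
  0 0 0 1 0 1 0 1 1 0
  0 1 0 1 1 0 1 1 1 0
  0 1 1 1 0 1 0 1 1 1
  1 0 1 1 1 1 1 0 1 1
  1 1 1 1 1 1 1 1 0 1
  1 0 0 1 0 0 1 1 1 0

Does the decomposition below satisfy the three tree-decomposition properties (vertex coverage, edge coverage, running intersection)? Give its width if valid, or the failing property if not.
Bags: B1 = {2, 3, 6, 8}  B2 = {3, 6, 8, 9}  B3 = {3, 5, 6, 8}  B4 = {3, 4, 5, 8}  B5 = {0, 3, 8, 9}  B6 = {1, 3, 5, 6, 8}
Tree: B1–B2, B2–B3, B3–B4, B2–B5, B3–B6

No — vertex 7 appears in no bag.

A tree decomposition must satisfy three properties: every vertex lies in some bag; for every edge, both endpoints lie together in some bag; and for every vertex, the bags containing it form a connected subtree. Here vertex 7 appears in no bag, so the decomposition is invalid.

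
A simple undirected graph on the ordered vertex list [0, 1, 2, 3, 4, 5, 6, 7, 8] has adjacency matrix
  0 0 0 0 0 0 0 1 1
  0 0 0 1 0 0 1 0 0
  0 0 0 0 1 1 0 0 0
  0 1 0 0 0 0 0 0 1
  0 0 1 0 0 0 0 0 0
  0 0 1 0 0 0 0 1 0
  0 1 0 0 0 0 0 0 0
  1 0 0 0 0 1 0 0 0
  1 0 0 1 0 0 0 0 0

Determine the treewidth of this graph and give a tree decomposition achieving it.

The largest bag has 2 vertices, giving width 1; this decomposition certifies tw(G) ≤ 1. Since G has at least one edge (e.g. 6–1), it is not an edgeless graph, so tw(G) ≥ 1. Therefore the treewidth is 1.

Treewidth 1.
One such decomposition:
Bags: B1 = {1, 6}  B2 = {1, 3}  B3 = {3, 8}  B4 = {0, 8}  B5 = {0, 7}  B6 = {5, 7}  B7 = {2, 5}  B8 = {2, 4}
Tree: B1–B2, B2–B3, B3–B4, B4–B5, B5–B6, B6–B7, B7–B8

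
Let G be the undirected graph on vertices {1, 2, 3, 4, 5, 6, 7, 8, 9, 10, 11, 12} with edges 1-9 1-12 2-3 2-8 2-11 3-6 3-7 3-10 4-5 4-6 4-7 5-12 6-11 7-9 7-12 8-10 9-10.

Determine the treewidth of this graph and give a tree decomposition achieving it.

Every bag has size at most 4, so the width is 4 − 1 = 3 and tw(G) ≤ 3. For the lower bound: the 4 vertex sets {1,5,12}, {4}, {7}, {3,6,9,10} are disjoint, each induces a connected subgraph, and every pair is joined by at least one edge of G. Contracting each set to a single vertex therefore yields K_{4} as a minor, and since treewidth is minor-monotone, tw(G) ≥ tw(K_{4}) = 3. Therefore the treewidth is 3.

Treewidth 3.
One such decomposition:
Bags: B1 = {1, 4, 5, 12}  B2 = {1, 4, 7, 12}  B3 = {1, 4, 7, 9}  B4 = {4, 6, 7, 9}  B5 = {3, 6, 7, 9}  B6 = {3, 6, 9, 10}  B7 = {3, 6, 10, 11}  B8 = {2, 3, 10, 11}  B9 = {2, 8, 10, 11}
Tree: B1–B2, B2–B3, B3–B4, B4–B5, B5–B6, B6–B7, B7–B8, B8–B9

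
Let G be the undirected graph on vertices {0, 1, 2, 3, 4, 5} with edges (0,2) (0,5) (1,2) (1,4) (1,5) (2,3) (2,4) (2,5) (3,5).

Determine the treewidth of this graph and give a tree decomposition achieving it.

Treewidth 2.
One optimal decomposition is:
Bags: B1 = {0, 2, 5}  B2 = {2, 3, 5}  B3 = {1, 2, 5}  B4 = {1, 2, 4}
Tree: B1–B2, B2–B3, B3–B4

Each bag holds 3 vertices, so the decomposition has width 2, which upper-bounds the treewidth. Conversely, {1, 2, 4} is a clique of size 3, and the vertices of any clique must share a bag in every tree decomposition; so some bag has ≥ 3 vertices and tw(G) ≥ 2. Hence tw(G) = 2 exactly.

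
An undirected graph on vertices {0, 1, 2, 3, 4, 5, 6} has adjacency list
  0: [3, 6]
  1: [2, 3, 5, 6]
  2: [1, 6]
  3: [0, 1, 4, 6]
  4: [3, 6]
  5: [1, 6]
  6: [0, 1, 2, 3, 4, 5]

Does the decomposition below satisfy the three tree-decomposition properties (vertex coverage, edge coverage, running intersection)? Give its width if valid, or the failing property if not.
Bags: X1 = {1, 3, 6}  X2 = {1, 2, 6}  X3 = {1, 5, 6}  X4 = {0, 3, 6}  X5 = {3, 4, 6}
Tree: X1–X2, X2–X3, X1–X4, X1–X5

Vertex coverage: the bags together contain {0, 1, 2, 3, 4, 5, 6}, the full vertex set. Edge coverage: each edge of G has both endpoints in at least one bag. Running intersection: for every vertex, the bags containing it form a connected subtree. All three properties hold, so this is a valid tree decomposition of width max|bag| − 1 = 2, and hence tw(G) ≤ 2.

Yes; width 2.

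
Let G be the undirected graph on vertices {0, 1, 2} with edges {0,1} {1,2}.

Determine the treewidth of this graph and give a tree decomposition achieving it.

Treewidth 1.
One such decomposition:
Bags: B1 = {0, 1}  B2 = {1, 2}
Tree: B1–B2

The largest bag has 2 vertices, giving width 1; this decomposition certifies tw(G) ≤ 1. G has an edge, so its treewidth is at least 1. Hence tw(G) = 1 exactly.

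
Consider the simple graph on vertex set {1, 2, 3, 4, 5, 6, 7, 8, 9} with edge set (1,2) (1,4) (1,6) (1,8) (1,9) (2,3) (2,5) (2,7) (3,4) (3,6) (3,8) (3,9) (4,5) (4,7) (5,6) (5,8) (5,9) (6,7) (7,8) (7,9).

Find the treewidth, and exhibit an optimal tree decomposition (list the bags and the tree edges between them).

Treewidth 4.
Bags: B1 = {1, 3, 4, 5, 7}  B2 = {1, 2, 3, 5, 7}  B3 = {1, 3, 5, 7, 9}  B4 = {1, 3, 5, 6, 7}  B5 = {1, 3, 5, 7, 8}
Tree: B1–B2, B2–B3, B3–B4, B4–B5

Every bag has size at most 5, so the width is 5 − 1 = 4 and tw(G) ≤ 4. For the lower bound: the 5 vertex sets {4,7}, {2,5}, {3,9}, {1}, {6} are disjoint, each induces a connected subgraph, and every pair is joined by at least one edge of G. Contracting each set to a single vertex therefore yields K_{5} as a minor, and since treewidth is minor-monotone, tw(G) ≥ tw(K_{5}) = 4. Combining the bounds, tw(G) = 4.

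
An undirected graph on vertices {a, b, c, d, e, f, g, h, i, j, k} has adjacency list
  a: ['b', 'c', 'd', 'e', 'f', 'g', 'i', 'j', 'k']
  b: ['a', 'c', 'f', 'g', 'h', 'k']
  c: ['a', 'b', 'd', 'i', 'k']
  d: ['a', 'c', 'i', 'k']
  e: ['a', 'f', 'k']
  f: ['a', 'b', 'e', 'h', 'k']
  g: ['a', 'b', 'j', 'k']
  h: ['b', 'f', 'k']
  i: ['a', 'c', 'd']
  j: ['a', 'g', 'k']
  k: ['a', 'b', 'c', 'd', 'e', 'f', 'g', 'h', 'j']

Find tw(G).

A width-3 tree decomposition is:
Bags: B1 = {a, b, c, k}  B2 = {a, c, d, k}  B3 = {a, b, f, k}  B4 = {b, f, h, k}  B5 = {a, e, f, k}  B6 = {a, c, d, i}  B7 = {a, b, g, k}  B8 = {a, g, j, k}
Tree: B1–B2, B1–B3, B3–B4, B3–B5, B2–B6, B3–B7, B7–B8
The largest bag has 4 vertices, giving width 3; this decomposition certifies tw(G) ≤ 3. On the other hand G contains the 4-clique {b, f, h, k}. A clique must lie in a single bag of any decomposition, so no decomposition can have width below 3. The upper and lower bounds meet at 3, so that is the treewidth.

3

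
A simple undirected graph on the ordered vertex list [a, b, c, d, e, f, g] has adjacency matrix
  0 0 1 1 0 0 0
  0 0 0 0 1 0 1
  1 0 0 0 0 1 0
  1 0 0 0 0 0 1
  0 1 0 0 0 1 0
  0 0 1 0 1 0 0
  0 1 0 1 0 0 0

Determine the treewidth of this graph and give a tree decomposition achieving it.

Every bag has size at most 3, so the width is 3 − 1 = 2 and tw(G) ≤ 2. The edges d–g–b–e–f–c–a–d form a cycle, so G is not a tree and its treewidth is at least 2. Combining the bounds, tw(G) = 2.

Treewidth 2.
One optimal decomposition is:
Bags: B1 = {b, d, g}  B2 = {b, d, e}  B3 = {d, e, f}  B4 = {c, d, f}  B5 = {a, c, d}
Tree: B1–B2, B2–B3, B3–B4, B4–B5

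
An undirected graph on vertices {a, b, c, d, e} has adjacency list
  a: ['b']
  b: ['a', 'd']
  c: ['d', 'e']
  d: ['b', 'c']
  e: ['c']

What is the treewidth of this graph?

A width-1 tree decomposition is:
Bags: B1 = {a, b}  B2 = {b, d}  B3 = {c, d}  B4 = {c, e}
Tree: B1–B2, B2–B3, B3–B4
Every bag has size at most 2, so the width is 2 − 1 = 1 and tw(G) ≤ 1. G has an edge, so its treewidth is at least 1. Combining the bounds, tw(G) = 1.

1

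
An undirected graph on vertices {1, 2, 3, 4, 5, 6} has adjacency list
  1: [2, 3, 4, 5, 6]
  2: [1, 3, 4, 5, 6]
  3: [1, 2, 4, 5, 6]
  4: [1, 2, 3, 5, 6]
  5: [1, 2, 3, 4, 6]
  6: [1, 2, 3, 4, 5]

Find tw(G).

5

A width-5 tree decomposition is:
Bags: B1 = {1, 2, 3, 4, 5, 6}
Tree: (single bag)
A single bag containing all 6 vertices is trivially a valid decomposition of width 5. Conversely, {1, 2, 3, 4, 5, 6} is a clique of size 6, and the vertices of any clique must share a bag in every tree decomposition; so some bag has ≥ 6 vertices and tw(G) ≥ 5. Hence tw(G) = 5 exactly.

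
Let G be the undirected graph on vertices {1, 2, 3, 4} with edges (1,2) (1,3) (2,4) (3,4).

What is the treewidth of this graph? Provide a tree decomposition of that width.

Treewidth 2.
Bags: B1 = {1, 3, 4}  B2 = {1, 2, 4}
Tree: B1–B2

Every bag has size at most 3, so the width is 3 − 1 = 2 and tw(G) ≤ 2. The edges 1–3–4–2–1 form a cycle, so G is not a tree and its treewidth is at least 2. Combining the bounds, tw(G) = 2.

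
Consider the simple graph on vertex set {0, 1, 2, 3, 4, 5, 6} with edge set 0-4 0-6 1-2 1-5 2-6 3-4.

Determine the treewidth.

A width-1 tree decomposition is:
Bags: B1 = {1, 5}  B2 = {1, 2}  B3 = {2, 6}  B4 = {0, 6}  B5 = {0, 4}  B6 = {3, 4}
Tree: B1–B2, B2–B3, B3–B4, B4–B5, B5–B6
Every bag has size at most 2, so the width is 2 − 1 = 1 and tw(G) ≤ 1. Since G has at least one edge (e.g. 5–1), it is not an edgeless graph, so tw(G) ≥ 1. The upper and lower bounds meet at 1, so that is the treewidth.

1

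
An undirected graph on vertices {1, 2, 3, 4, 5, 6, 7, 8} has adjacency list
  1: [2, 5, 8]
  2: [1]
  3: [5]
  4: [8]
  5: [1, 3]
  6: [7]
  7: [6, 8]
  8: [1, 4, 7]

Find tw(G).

1

A width-1 tree decomposition is:
Bags: B1 = {1, 8}  B2 = {1, 2}  B3 = {4, 8}  B4 = {7, 8}  B5 = {1, 5}  B6 = {6, 7}  B7 = {3, 5}
Tree: B1–B2, B1–B3, B1–B4, B1–B5, B4–B6, B5–B7
Each bag holds 2 vertices, so the decomposition has width 1, which upper-bounds the treewidth. G has an edge, so its treewidth is at least 1. Combining the bounds, tw(G) = 1.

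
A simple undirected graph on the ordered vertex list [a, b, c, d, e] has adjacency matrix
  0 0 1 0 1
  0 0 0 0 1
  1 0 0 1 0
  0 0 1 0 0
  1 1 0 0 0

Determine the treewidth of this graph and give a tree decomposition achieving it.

Treewidth 1.
Bags: B1 = {c, d}  B2 = {a, c}  B3 = {a, e}  B4 = {b, e}
Tree: B1–B2, B2–B3, B3–B4

Every bag has size at most 2, so the width is 2 − 1 = 1 and tw(G) ≤ 1. Since G has at least one edge (e.g. d–c), it is not an edgeless graph, so tw(G) ≥ 1. The upper and lower bounds meet at 1, so that is the treewidth.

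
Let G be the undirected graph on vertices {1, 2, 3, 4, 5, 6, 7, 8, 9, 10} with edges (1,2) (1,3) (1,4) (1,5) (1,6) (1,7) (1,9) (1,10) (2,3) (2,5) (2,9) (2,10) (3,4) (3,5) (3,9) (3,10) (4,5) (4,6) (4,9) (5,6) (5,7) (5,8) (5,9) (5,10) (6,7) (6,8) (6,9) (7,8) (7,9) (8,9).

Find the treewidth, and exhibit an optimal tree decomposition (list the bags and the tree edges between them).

Each bag holds 5 vertices, so the decomposition has width 4, which upper-bounds the treewidth. For the lower bound, the 5 vertices {5, 6, 7, 8, 9} are pairwise adjacent, and any tree decomposition puts a clique entirely inside one bag — forcing width ≥ 4. The upper and lower bounds meet at 4, so that is the treewidth.

Treewidth 4.
One optimal decomposition is:
Bags: B1 = {1, 2, 3, 5, 10}  B2 = {1, 2, 3, 5, 9}  B3 = {1, 3, 4, 5, 9}  B4 = {1, 4, 5, 6, 9}  B5 = {1, 5, 6, 7, 9}  B6 = {5, 6, 7, 8, 9}
Tree: B1–B2, B2–B3, B3–B4, B4–B5, B5–B6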